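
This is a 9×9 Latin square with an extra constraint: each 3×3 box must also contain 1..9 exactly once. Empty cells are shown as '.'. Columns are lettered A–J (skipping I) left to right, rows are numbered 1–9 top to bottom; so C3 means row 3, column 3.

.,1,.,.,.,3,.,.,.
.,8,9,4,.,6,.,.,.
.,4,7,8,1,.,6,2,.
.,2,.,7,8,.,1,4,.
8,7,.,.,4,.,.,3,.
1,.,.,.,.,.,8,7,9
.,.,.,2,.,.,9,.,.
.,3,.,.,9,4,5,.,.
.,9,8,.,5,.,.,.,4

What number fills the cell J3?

3

G5 = 2: row 5 has {3,4,7,8}; col 7 has {1,5,6,8,9}; box has {1,3,4,7,8,9} → only 2 remains.
G1 = 4: in row 1, 4 can only go here (every other open cell in that row sees a 4).
F3 = 9: in row 3, 9 can only go here (every other open cell in that row sees a 9).
D1 = 5: row 1 has {1,3,4}; col 4 has {2,4,7,8}; box has {1,3,4,6,8,9} → only 5 remains.
F4 = 5: row 4 has {1,2,4,7,8}; col 6 has {3,4,6,9}; box has {4,7,8} → only 5 remains.
J4 = 6: row 4 has {1,2,4,5,7,8}; col 9 has {4,9}; box has {1,2,3,4,7,8,9} → only 6 remains.
F5 = 1: row 5 has {2,3,4,7,8}; col 6 has {3,4,5,6,9}; box has {4,5,7,8} → only 1 remains.
J5 = 5: row 5 has {1,2,3,4,7,8}; col 9 has {4,6,9}; box has {1,2,3,4,6,7,8,9} → only 5 remains.
F6 = 2: row 6 has {1,7,8,9}; col 6 has {1,3,4,5,6,9}; box has {1,4,5,7,8} → only 2 remains.
F9 = 7: row 9 has {4,5,8,9}; col 6 has {1,2,3,4,5,6,9}; box has {2,4,5,9} → only 7 remains.
G9 = 3: row 9 has {4,5,7,8,9}; col 7 has {1,2,4,5,6,8,9}; box has {4,5,9} → only 3 remains.
G2 = 7: row 2 has {4,6,8,9}; col 7 has {1,2,3,4,5,6,8,9}; box has {2,4,6} → only 7 remains.
J3 = 3: row 3 has {1,2,4,6,7,8,9}; col 9 has {4,5,6,9}; box has {2,4,6,7} → only 3 remains.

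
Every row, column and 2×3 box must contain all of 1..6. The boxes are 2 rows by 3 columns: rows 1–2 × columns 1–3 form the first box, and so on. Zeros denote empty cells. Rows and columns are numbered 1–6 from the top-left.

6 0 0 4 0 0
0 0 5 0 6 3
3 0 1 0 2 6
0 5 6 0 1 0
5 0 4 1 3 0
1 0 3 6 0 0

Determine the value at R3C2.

4

R1C3 = 2 (sole candidate).
R1C5 = 5 (sole candidate).
R1C6 = 1 (sole candidate).
R2C1 = 4 (sole candidate).
R2C2 = 1 (sole candidate).
R2C4 = 2 (sole candidate).
R3C2 = 4: row 3 has {1,2,3,6}; col 2 has {1,5}; box has {1,3,5,6} → only 4 remains.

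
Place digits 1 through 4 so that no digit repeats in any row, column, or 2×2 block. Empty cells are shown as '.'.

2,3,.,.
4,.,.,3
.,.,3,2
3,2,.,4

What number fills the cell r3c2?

4

r1c4 = 1 (sole candidate).
r2c2 = 1 (sole candidate).
r2c3 = 2 (sole candidate).
r3c1 = 1 (sole candidate).
r3c2 = 4: row 3 has {1,2,3}; col 2 has {1,2,3}; box has {1,2,3} → only 4 remains.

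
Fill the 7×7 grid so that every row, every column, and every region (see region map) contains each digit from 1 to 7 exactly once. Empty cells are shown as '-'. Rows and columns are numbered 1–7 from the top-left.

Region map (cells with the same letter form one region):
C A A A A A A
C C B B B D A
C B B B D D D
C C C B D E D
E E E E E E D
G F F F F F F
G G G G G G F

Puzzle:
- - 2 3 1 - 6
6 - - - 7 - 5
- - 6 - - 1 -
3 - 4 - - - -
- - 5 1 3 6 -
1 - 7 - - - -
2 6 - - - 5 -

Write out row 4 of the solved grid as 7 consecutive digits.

R7C3 = 3 (sole candidate).
R7C5 = 4 (sole candidate).
R7C7 = 1 (sole candidate).
R2C3 = 1 (sole candidate).
R7C4 = 7 (sole candidate).
R2C2 = 2 (sole candidate).
R2C4 = 4 (sole candidate).
R2C6 = 3 (sole candidate).
R1C1 = 5 (hidden single in row 1).
R3C1 = 7 (sole candidate).
R4C2 = 1: row 4 has {3,4}; col 2 has {2,6}; region has {2,3,4,5,6,7} → only 1 remains.
R5C1 = 4 (sole candidate).
R5C2 = 7 (sole candidate).
R5C7 = 2 (sole candidate).
R1C2 = 4 (sole candidate).
R1C6 = 7 (sole candidate).
R3C5 = 5 (sole candidate).
R3C7 = 4 (sole candidate).
R4C5 = 6: row 4 has {1,3,4}; col 5 has {1,3,4,5,7}; region has {1,2,3,4,5} → only 6 remains.
R4C6 = 2: row 4 has {1,3,4,6}; col 6 has {1,3,5,6,7}; region has {1,3,4,5,6,7} → only 2 remains.
R4C7 = 7: row 4 has {1,2,3,4,6}; col 7 has {1,2,4,5,6}; region has {1,2,3,4,5,6} → only 7 remains.
R6C5 = 2 (sole candidate).
R6C6 = 4 (sole candidate).
R6C7 = 3 (sole candidate).
R3C2 = 3 (sole candidate).
R3C4 = 2 (sole candidate).
R4C4 = 5: row 4 has {1,2,3,4,6,7}; col 4 has {1,2,3,4,7}; region has {1,2,3,4,6,7} → only 5 remains.

3145627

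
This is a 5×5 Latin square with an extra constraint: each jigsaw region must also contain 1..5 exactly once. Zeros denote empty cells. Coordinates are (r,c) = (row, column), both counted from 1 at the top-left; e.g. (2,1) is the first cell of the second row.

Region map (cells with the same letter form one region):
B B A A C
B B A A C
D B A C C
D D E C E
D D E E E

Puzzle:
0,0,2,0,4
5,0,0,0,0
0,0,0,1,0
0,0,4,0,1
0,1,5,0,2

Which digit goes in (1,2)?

3

(1,2) = 3: row 1 has {2,4}; col 2 has {1}; region has {5} → only 3 remains.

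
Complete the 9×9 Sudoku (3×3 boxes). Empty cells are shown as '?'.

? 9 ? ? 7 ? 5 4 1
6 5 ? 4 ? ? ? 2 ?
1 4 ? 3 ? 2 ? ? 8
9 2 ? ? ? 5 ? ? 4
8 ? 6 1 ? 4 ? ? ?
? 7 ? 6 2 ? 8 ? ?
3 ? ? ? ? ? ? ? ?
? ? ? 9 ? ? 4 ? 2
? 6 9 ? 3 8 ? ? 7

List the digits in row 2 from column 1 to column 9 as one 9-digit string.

658419723

R1C1 = 2: row 1 has {1,4,5,7,9}; col 1 has {1,3,6,8,9}; box has {1,4,5,6,9} → only 2 remains.
R1C4 = 8: row 1 has {1,2,4,5,7,9}; col 4 has {1,3,4,6,9}; box has {2,3,4,7} → only 8 remains.
R1C6 = 6: row 1 has {1,2,4,5,7,8,9}; col 6 has {2,4,5,8}; box has {2,3,4,7,8} → only 6 remains.
R3C3 = 7: row 3 has {1,2,3,4,8}; col 3 has {6,9}; box has {1,2,4,5,6,9} → only 7 remains.
R4C4 = 7: row 4 has {2,4,5,9}; col 4 has {1,3,4,6,8,9}; box has {1,2,4,5,6} → only 7 remains.
R4C5 = 8: row 4 has {2,4,5,7,9}; col 5 has {2,3,7}; box has {1,2,4,5,6,7} → only 8 remains.
R5C2 = 3: row 5 has {1,4,6,8}; col 2 has {2,4,5,6,7,9}; box has {2,6,7,8,9} → only 3 remains.
R5C5 = 9: row 5 has {1,3,4,6,8}; col 5 has {2,3,7,8}; box has {1,2,4,5,6,7,8} → only 9 remains.
R5C9 = 5: row 5 has {1,3,4,6,8,9}; col 9 has {1,2,4,7,8}; box has {4,8} → only 5 remains.
R6C6 = 3: row 6 has {2,6,7,8}; col 6 has {2,4,5,6,8}; box has {1,2,4,5,6,7,8,9} → only 3 remains.
R6C9 = 9: row 6 has {2,3,6,7,8}; col 9 has {1,2,4,5,7,8}; box has {4,5,8} → only 9 remains.
R7C9 = 6: row 7 has {3}; col 9 has {1,2,4,5,7,8,9}; box has {2,4,7} → only 6 remains.
R9C7 = 1: row 9 has {3,6,7,8,9}; col 7 has {4,5,8}; box has {2,4,6,7} → only 1 remains.
R9C8 = 5: row 9 has {1,3,6,7,8,9}; col 8 has {2,4}; box has {1,2,4,6,7} → only 5 remains.
R1C3 = 3: row 1 has {1,2,4,5,6,7,8,9}; col 3 has {6,7,9}; box has {1,2,4,5,6,7,9} → only 3 remains.
R2C3 = 8: row 2 has {2,4,5,6}; col 3 has {3,6,7,9}; box has {1,2,3,4,5,6,7,9} → only 8 remains.
R2C5 = 1: row 2 has {2,4,5,6,8}; col 5 has {2,3,7,8,9}; box has {2,3,4,6,7,8} → only 1 remains.
R2C6 = 9: row 2 has {1,2,4,5,6,8}; col 6 has {2,3,4,5,6,8}; box has {1,2,3,4,6,7,8} → only 9 remains.
R2C9 = 3: row 2 has {1,2,4,5,6,8,9}; col 9 has {1,2,4,5,6,7,8,9}; box has {1,2,4,5,8} → only 3 remains.
R3C5 = 5: row 3 has {1,2,3,4,7,8}; col 5 has {1,2,3,7,8,9}; box has {1,2,3,4,6,7,8,9} → only 5 remains.
R4C3 = 1: row 4 has {2,4,5,7,8,9}; col 3 has {3,6,7,8,9}; box has {2,3,6,7,8,9} → only 1 remains.
R5C8 = 7: row 5 has {1,3,4,5,6,8,9}; col 8 has {2,4,5}; box has {4,5,8,9} → only 7 remains.
R6C8 = 1: row 6 has {2,3,6,7,8,9}; col 8 has {2,4,5,7}; box has {4,5,7,8,9} → only 1 remains.
R7C5 = 4: row 7 has {3,6}; col 5 has {1,2,3,5,7,8,9}; box has {3,8,9} → only 4 remains.
R7C7 = 9: row 7 has {3,4,6}; col 7 has {1,4,5,8}; box has {1,2,4,5,6,7} → only 9 remains.
R7C8 = 8: row 7 has {3,4,6,9}; col 8 has {1,2,4,5,7}; box has {1,2,4,5,6,7,9} → only 8 remains.
R8C3 = 5: row 8 has {2,4,9}; col 3 has {1,3,6,7,8,9}; box has {3,6,9} → only 5 remains.
R8C5 = 6: row 8 has {2,4,5,9}; col 5 has {1,2,3,4,5,7,8,9}; box has {3,4,8,9} → only 6 remains.
R8C8 = 3: row 8 has {2,4,5,6,9}; col 8 has {1,2,4,5,7,8}; box has {1,2,4,5,6,7,8,9} → only 3 remains.
R9C1 = 4: row 9 has {1,3,5,6,7,8,9}; col 1 has {1,2,3,6,8,9}; box has {3,5,6,9} → only 4 remains.
R9C4 = 2: row 9 has {1,3,4,5,6,7,8,9}; col 4 has {1,3,4,6,7,8,9}; box has {3,4,6,8,9} → only 2 remains.
R2C7 = 7: row 2 has {1,2,3,4,5,6,8,9}; col 7 has {1,4,5,8,9}; box has {1,2,3,4,5,8} → only 7 remains.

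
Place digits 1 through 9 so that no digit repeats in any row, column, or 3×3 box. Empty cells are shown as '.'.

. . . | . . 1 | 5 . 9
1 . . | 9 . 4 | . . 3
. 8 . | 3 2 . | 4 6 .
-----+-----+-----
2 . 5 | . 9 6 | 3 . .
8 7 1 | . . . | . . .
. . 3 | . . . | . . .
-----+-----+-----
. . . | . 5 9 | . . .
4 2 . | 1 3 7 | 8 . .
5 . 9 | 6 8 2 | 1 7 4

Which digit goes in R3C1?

R3C3 = 7 (sole candidate).
R3C6 = 5 (sole candidate).
R3C9 = 1 (sole candidate).
R4C2 = 4 (sole candidate).
R5C5 = 4 (sole candidate).
R5C6 = 3 (sole candidate).
R6C6 = 8 (sole candidate).
R7C4 = 4 (sole candidate).
R8C3 = 6 (sole candidate).
R8C9 = 5 (sole candidate).
R9C2 = 3 (sole candidate).
R1C2 = 6 (sole candidate).
R1C5 = 7 (sole candidate).
R2C2 = 5 (sole candidate).
R2C3 = 2 (sole candidate).
R2C5 = 6 (sole candidate).
R2C7 = 7 (sole candidate).
R2C8 = 8 (sole candidate).
R3C1 = 9: row 3 has {1,2,3,4,5,6,7,8}; col 1 has {1,2,4,5,8}; box has {1,2,5,6,7,8} → only 9 remains.

9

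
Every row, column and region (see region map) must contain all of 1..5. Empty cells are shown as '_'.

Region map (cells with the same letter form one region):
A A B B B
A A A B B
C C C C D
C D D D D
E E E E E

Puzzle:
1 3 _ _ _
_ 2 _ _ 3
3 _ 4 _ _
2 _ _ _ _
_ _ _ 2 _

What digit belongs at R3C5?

R2C3 = 5 (sole candidate).
R1C3 = 2 (sole candidate).
R2C1 = 4 (sole candidate).
R2C4 = 1 (sole candidate).
R3C4 = 5 (sole candidate).
R5C1 = 5 (sole candidate).
R1C4 = 4 (sole candidate).
R1C5 = 5 (sole candidate).
R3C2 = 1 (sole candidate).
R3C5 = 2: row 3 has {1,3,4,5}; col 5 has {3,5}; region has {} → only 2 remains.

2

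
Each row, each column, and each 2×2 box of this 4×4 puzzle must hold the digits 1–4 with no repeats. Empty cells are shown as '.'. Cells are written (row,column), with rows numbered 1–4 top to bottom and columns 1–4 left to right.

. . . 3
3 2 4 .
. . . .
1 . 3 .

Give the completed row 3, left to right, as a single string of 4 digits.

2314

(1,1) = 4 (sole candidate).
(1,2) = 1 (sole candidate).
(1,3) = 2 (sole candidate).
(2,4) = 1 (sole candidate).
(3,1) = 2: row 3 has {}; col 1 has {1,3,4}; box has {1} → only 2 remains.
(3,3) = 1: row 3 has {2}; col 3 has {2,3,4}; box has {3} → only 1 remains.
(3,4) = 4: row 3 has {1,2}; col 4 has {1,3}; box has {1,3} → only 4 remains.
(4,2) = 4 (sole candidate).
(4,4) = 2 (sole candidate).
(3,2) = 3: row 3 has {1,2,4}; col 2 has {1,2,4}; box has {1,2,4} → only 3 remains.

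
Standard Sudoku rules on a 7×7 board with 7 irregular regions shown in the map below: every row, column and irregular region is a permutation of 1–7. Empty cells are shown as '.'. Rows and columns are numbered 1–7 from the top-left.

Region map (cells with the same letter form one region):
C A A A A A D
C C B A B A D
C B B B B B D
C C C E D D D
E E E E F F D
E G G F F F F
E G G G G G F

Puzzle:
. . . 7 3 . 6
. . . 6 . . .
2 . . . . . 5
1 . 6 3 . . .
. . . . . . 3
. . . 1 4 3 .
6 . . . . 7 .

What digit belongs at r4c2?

r3c4 = 4: row 3 has {2,5}; col 4 has {1,3,6,7}; region has {} → only 4 remains.
r7c7 = 2: row 7 has {6,7}; col 7 has {3,5,6}; region has {1,3,4} → only 2 remains.
r6c7 = 7: row 6 has {1,3,4}; col 7 has {2,3,5,6}; region has {1,2,3,4} → only 7 remains.
r7c4 = 5: row 7 has {2,6,7}; col 4 has {1,3,4,6,7}; region has {7} → only 5 remains.
r7c5 = 1: row 7 has {2,5,6,7}; col 5 has {3,4}; region has {5,7} → only 1 remains.
r4c7 = 4: row 4 has {1,3,6}; col 7 has {2,3,5,6,7}; region has {3,5,6} → only 4 remains.
r5c4 = 2: row 5 has {3}; col 4 has {1,3,4,5,6,7}; region has {3,6} → only 2 remains.
r6c1 = 5: row 6 has {1,3,4,7}; col 1 has {1,2,6}; region has {2,3,6} → only 5 remains.
r6c3 = 2: row 6 has {1,3,4,5,7}; col 3 has {6}; region has {1,5,7} → only 2 remains.
r1c1 = 4: row 1 has {3,6,7}; col 1 has {1,2,5,6}; region has {1,2,6} → only 4 remains.
r2c7 = 1: row 2 has {6}; col 7 has {2,3,4,5,6,7}; region has {3,4,5,6} → only 1 remains.
r4c6 = 2: row 4 has {1,3,4,6}; col 6 has {3,7}; region has {1,3,4,5,6} → only 2 remains.
r5c1 = 7: row 5 has {2,3}; col 1 has {1,2,4,5,6}; region has {2,3,5,6} → only 7 remains.
r6c2 = 6: row 6 has {1,2,3,4,5,7}; col 2 has {}; region has {1,2,5,7} → only 6 remains.
r2c1 = 3: row 2 has {1,6}; col 1 has {1,2,4,5,6,7}; region has {1,2,4,6} → only 3 remains.
r4c5 = 7: row 4 has {1,2,3,4,6}; col 5 has {1,3,4}; region has {1,2,3,4,5,6} → only 7 remains.
r3c5 = 6: row 3 has {2,4,5}; col 5 has {1,3,4,7}; region has {4} → only 6 remains.
r3c6 = 1: row 3 has {2,4,5,6}; col 6 has {2,3,7}; region has {4,6} → only 1 remains.
r4c2 = 5: row 4 has {1,2,3,4,6,7}; col 2 has {6}; region has {1,2,3,4,6} → only 5 remains.

5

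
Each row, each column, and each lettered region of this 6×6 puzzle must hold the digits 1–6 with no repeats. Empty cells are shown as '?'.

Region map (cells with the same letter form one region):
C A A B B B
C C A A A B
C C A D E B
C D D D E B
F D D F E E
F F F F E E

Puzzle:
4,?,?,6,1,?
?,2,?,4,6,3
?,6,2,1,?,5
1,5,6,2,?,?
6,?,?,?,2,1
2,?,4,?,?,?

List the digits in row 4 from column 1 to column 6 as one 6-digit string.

156234

row 1, column 2 = 3: row 1 has {1,4,6}; col 2 has {2,5,6}; region has {2,4,6} → only 3 remains.
row 1, column 3 = 5: row 1 has {1,3,4,6}; col 3 has {2,4,6}; region has {2,3,4,6} → only 5 remains.
row 1, column 6 = 2: row 1 has {1,3,4,5,6}; col 6 has {1,3,5}; region has {1,3,5,6} → only 2 remains.
row 2, column 1 = 5: row 2 has {2,3,4,6}; col 1 has {1,2,4,6}; region has {1,2,4,6} → only 5 remains.
row 2, column 3 = 1: row 2 has {2,3,4,5,6}; col 3 has {2,4,5,6}; region has {2,3,4,5,6} → only 1 remains.
row 3, column 1 = 3: row 3 has {1,2,5,6}; col 1 has {1,2,4,5,6}; region has {1,2,4,5,6} → only 3 remains.
row 3, column 5 = 4: row 3 has {1,2,3,5,6}; col 5 has {1,2,6}; region has {1,2} → only 4 remains.
row 4, column 5 = 3: row 4 has {1,2,5,6}; col 5 has {1,2,4,6}; region has {1,2,4} → only 3 remains.
row 4, column 6 = 4: row 4 has {1,2,3,5,6}; col 6 has {1,2,3,5}; region has {1,2,3,5,6} → only 4 remains.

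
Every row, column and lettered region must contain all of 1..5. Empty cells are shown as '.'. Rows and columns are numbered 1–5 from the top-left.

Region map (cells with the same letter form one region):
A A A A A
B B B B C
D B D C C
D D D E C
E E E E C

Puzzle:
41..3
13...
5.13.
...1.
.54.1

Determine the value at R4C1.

2

R5C4 = 2 (sole candidate).
R1C4 = 5 (sole candidate).
R2C4 = 4 (sole candidate).
R3C2 = 2 (sole candidate).
R3C5 = 4 (sole candidate).
R4C2 = 4 (sole candidate).
R5C1 = 3 (sole candidate).
R1C3 = 2 (sole candidate).
R2C3 = 5 (sole candidate).
R2C5 = 2 (sole candidate).
R4C1 = 2: row 4 has {1,4}; col 1 has {1,3,4,5}; region has {1,4,5} → only 2 remains.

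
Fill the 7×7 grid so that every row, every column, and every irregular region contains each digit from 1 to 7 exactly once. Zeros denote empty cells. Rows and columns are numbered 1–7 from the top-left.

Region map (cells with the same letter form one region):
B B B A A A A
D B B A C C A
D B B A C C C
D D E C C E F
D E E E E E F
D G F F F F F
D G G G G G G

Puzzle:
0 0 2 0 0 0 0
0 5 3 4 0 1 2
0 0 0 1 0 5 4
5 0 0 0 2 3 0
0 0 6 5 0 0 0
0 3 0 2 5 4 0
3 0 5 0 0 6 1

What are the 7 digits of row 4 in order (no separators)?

R1C6 = 7: row 1 has {2}; col 6 has {1,3,4,5,6}; region has {1,2,4} → only 7 remains.
R3C3 = 7: row 3 has {1,4,5}; col 3 has {2,3,5,6}; region has {2,3,5} → only 7 remains.
R5C6 = 2: row 5 has {5,6}; col 6 has {1,3,4,5,6,7}; region has {3,5,6} → only 2 remains.
R6C3 = 1: row 6 has {2,3,4,5}; col 3 has {2,3,5,6,7}; region has {2,4,5} → only 1 remains.
R7C4 = 7: row 7 has {1,3,5,6}; col 4 has {1,2,4,5}; region has {1,3,5,6} → only 7 remains.
R7C5 = 4: row 7 has {1,3,5,6,7}; col 5 has {2,5}; region has {1,3,5,6,7} → only 4 remains.
R3C2 = 6: row 3 has {1,4,5,7}; col 2 has {3,5}; region has {2,3,5,7} → only 6 remains.
R3C5 = 3: row 3 has {1,4,5,6,7}; col 5 has {2,4,5}; region has {1,2,4,5} → only 3 remains.
R4C3 = 4: row 4 has {2,3,5}; col 3 has {1,2,3,5,6,7}; region has {2,3,5,6} → only 4 remains.
R4C4 = 6: row 4 has {2,3,4,5}; col 4 has {1,2,4,5,7}; region has {1,2,3,4,5} → only 6 remains.
R4C7 = 7: row 4 has {2,3,4,5,6}; col 7 has {1,2,4}; region has {1,2,4,5} → only 7 remains.
R5C7 = 3: row 5 has {2,5,6}; col 7 has {1,2,4,7}; region has {1,2,4,5,7} → only 3 remains.
R6C7 = 6: row 6 has {1,2,3,4,5}; col 7 has {1,2,3,4,7}; region has {1,2,3,4,5,7} → only 6 remains.
R7C2 = 2: row 7 has {1,3,4,5,6,7}; col 2 has {3,5,6}; region has {1,3,4,5,6,7} → only 2 remains.
R1C4 = 3: row 1 has {2,7}; col 4 has {1,2,4,5,6,7}; region has {1,2,4,7} → only 3 remains.
R1C5 = 6: row 1 has {2,3,7}; col 5 has {2,3,4,5}; region has {1,2,3,4,7} → only 6 remains.
R1C7 = 5: row 1 has {2,3,6,7}; col 7 has {1,2,3,4,6,7}; region has {1,2,3,4,6,7} → only 5 remains.
R2C5 = 7: row 2 has {1,2,3,4,5}; col 5 has {2,3,4,5,6}; region has {1,2,3,4,5,6} → only 7 remains.
R3C1 = 2: row 3 has {1,3,4,5,6,7}; col 1 has {3,5}; region has {3,5} → only 2 remains.
R4C2 = 1: row 4 has {2,3,4,5,6,7}; col 2 has {2,3,5,6}; region has {2,3,5} → only 1 remains.

5146237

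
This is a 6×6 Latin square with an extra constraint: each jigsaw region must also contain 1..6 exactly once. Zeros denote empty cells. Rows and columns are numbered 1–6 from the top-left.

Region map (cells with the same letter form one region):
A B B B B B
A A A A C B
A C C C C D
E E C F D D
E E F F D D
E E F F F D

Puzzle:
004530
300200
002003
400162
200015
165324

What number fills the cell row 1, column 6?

1

row 1, column 1 = 6: row 1 has {3,4,5}; col 1 has {1,2,3,4}; region has {2,3} → only 6 remains.
row 1, column 6 = 1: row 1 has {3,4,5,6}; col 6 has {2,3,4,5}; region has {3,4,5} → only 1 remains.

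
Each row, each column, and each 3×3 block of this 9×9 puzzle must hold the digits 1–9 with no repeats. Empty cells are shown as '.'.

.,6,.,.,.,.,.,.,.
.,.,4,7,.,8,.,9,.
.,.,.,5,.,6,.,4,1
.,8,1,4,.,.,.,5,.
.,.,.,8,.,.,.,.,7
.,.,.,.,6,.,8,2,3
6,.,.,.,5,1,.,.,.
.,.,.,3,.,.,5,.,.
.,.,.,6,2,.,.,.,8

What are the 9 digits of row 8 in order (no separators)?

412387569

row 7, column 4 = 9: row 7 has {1,5,6}; col 4 has {3,4,5,6,7,8}; box has {1,2,3,5,6} → only 9 remains.
row 6, column 4 = 1: row 6 has {2,3,6,8}; col 4 has {3,4,5,6,7,8,9}; box has {4,6,8} → only 1 remains.
row 1, column 4 = 2: row 1 has {6}; col 4 has {1,3,4,5,6,7,8,9}; box has {5,6,7,8} → only 2 remains.
row 1, column 9 = 5: row 1 has {2,6}; col 9 has {1,3,7,8}; box has {1,4,9} → only 5 remains.
row 7, column 3 = 8: in row 7, 8 can only go here (every other open cell in that row sees an 8).
row 3, column 1 = 8: in row 3, 8 can only go here (every other open cell in that row sees an 8).
row 1, column 8 = 8: in row 1, 8 can only go here (every other open cell in that row sees an 8).
row 8, column 5 = 8: in row 8, 8 can only go here (every other open cell in that row sees an 8).
row 5, column 3 = 6: in column 3, 6 can only go here (every other open cell in that column sees a 6).
row 5, column 8 = 1: row 5 has {6,7,8}; col 8 has {2,4,5,8,9}; box has {2,3,5,7,8} → only 1 remains.
row 1, column 5 = 4: in column 5, 4 can only go here (every other open cell in that column sees a 4).
row 4, column 5 = 7: in column 5, 7 can only go here (every other open cell in that column sees a 7).
row 1, column 1 = 1: in row 1, 1 can only go here (every other open cell in that row sees a 1).
row 2, column 5 = 1: in row 2, 1 can only go here (every other open cell in that row sees a 1).
row 8, column 2 = 1: in row 8, 1 can only go here (every other open cell in that row sees a 1).
row 9, column 7 = 1: in row 9, 1 can only go here (every other open cell in that row sees a 1).
row 8, column 8 = 6: in column 8, 6 can only go here (every other open cell in that column sees a 6).
row 5, column 7 = 4: in box 6, 4 can only go here (every other open cell in that box sees a 4).
row 4, column 7 = 9: in column 7, 9 can only go here (every other open cell in that column sees a 9).
row 4, column 9 = 6: row 4 has {1,4,5,7,8,9}; col 9 has {1,3,5,7,8}; box has {1,2,3,4,5,7,8,9} → only 6 remains.
row 2, column 9 = 2: row 2 has {1,4,7,8,9}; col 9 has {1,3,5,6,7,8}; box has {1,4,5,8,9} → only 2 remains.
row 7, column 9 = 4: row 7 has {1,5,6,8,9}; col 9 has {1,2,3,5,6,7,8}; box has {1,5,6,8} → only 4 remains.
row 8, column 9 = 9: row 8 has {1,3,5,6,8}; col 9 has {1,2,3,4,5,6,7,8}; box has {1,4,5,6,8} → only 9 remains.
row 2, column 7 = 6: in row 2, 6 can only go here (every other open cell in that row sees a 6).
row 7, column 7 = 2: in column 7, 2 can only go here (every other open cell in that column sees a 2).
Singles propagation stalls; row 8, column 3 is still open with candidates {2,7}.
  Try row 8, column 3 = 7: this forces row 7, column 2=3, row 7, column 8=7, row 8, column 6=4, row 9, column 6=7, row 9, column 8=3, row 2, column 2=5, row 8, column 1=2, row 2, column 1=3; then row 4, column 1 has no candidate left — contradiction.
So row 8, column 3 = 2.
row 3, column 2 = 2 (hidden single in row 3).
Singles propagation stalls before every target cell is settled. Branch on row 1, column 6 (candidates {3,9}).
  Try row 1, column 6 = 9: this forces row 3, column 5=3, row 3, column 7=7, row 5, column 5=9, row 6, column 6=5, row 1, column 7=3, row 3, column 3=9, row 6, column 3=7; then row 1, column 3 has no candidate left — contradiction.
So row 1, column 6 = 3.
row 1, column 7 = 7 (sole candidate).
row 3, column 5 = 9 (sole candidate).
row 3, column 7 = 3 (sole candidate).
row 4, column 6 = 2 (sole candidate).
row 5, column 5 = 3 (sole candidate).
row 1, column 3 = 9 (sole candidate).
row 3, column 3 = 7 (sole candidate).
row 4, column 1 = 3 (sole candidate).
row 6, column 3 = 5 (sole candidate).
row 6, column 6 = 9 (sole candidate).
row 9, column 3 = 3 (sole candidate).
row 9, column 8 = 7 (sole candidate).
row 2, column 1 = 5 (sole candidate).
row 2, column 2 = 3 (sole candidate).
row 5, column 2 = 9 (sole candidate).
row 5, column 6 = 5 (sole candidate).
row 7, column 2 = 7 (sole candidate).
row 7, column 8 = 3 (sole candidate).
row 8, column 1 = 4: row 8 has {1,2,3,5,6,8,9}; col 1 has {1,3,5,6,8}; box has {1,2,3,6,7,8} → only 4 remains.
row 8, column 6 = 7: row 8 has {1,2,3,4,5,6,8,9}; col 6 has {1,2,3,5,6,8,9}; box has {1,2,3,5,6,8,9} → only 7 remains.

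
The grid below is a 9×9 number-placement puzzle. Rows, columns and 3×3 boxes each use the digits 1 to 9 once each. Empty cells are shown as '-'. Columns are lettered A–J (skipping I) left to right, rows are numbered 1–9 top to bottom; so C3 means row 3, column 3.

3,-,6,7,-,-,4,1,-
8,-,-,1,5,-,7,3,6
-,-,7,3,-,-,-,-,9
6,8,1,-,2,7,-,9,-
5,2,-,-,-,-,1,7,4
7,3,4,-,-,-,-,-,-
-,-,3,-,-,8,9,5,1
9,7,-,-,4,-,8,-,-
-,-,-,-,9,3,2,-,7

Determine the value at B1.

5

E1 = 8 (sole candidate).
E3 = 6 (sole candidate).
G3 = 5 (sole candidate).
G4 = 3 (sole candidate).
J4 = 5 (sole candidate).
C5 = 9 (sole candidate).
E5 = 3 (sole candidate).
F5 = 6 (sole candidate).
E6 = 1 (sole candidate).
G6 = 6 (sole candidate).
E7 = 7 (sole candidate).
H8 = 6 (sole candidate).
J8 = 3 (sole candidate).
H9 = 4 (sole candidate).
J1 = 2 (sole candidate).
C2 = 2 (sole candidate).
H3 = 8 (sole candidate).
D4 = 4 (sole candidate).
D5 = 8 (sole candidate).
H6 = 2 (sole candidate).
J6 = 8 (sole candidate).
C8 = 5 (sole candidate).
D8 = 2 (sole candidate).
F8 = 1 (sole candidate).
A9 = 1 (sole candidate).
B9 = 6 (sole candidate).
C9 = 8 (sole candidate).
D9 = 5 (sole candidate).
F1 = 9 (sole candidate).
F2 = 4 (sole candidate).
A3 = 4 (sole candidate).
B3 = 1 (sole candidate).
F3 = 2 (sole candidate).
D6 = 9 (sole candidate).
F6 = 5 (sole candidate).
A7 = 2 (sole candidate).
B7 = 4 (sole candidate).
D7 = 6 (sole candidate).
B1 = 5: row 1 has {1,2,3,4,6,7,8,9}; col 2 has {1,2,3,4,6,7,8}; box has {1,2,3,4,6,7,8} → only 5 remains.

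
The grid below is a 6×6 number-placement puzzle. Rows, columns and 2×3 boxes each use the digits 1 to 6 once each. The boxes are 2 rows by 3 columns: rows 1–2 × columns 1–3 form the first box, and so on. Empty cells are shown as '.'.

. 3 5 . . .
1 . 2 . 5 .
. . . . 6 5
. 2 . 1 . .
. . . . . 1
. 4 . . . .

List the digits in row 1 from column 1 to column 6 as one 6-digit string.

435612

row 2, column 2 = 6 (sole candidate).
row 3, column 2 = 1 (sole candidate).
row 5, column 2 = 5 (sole candidate).
row 1, column 1 = 4: row 1 has {3,5}; col 1 has {1}; box has {1,2,3,5,6} → only 4 remains.
row 3, column 1 = 3 (sole candidate).
row 3, column 3 = 4 (sole candidate).
row 3, column 4 = 2 (sole candidate).
row 4, column 3 = 6 (sole candidate).
row 5, column 3 = 3 (sole candidate).
row 6, column 3 = 1 (sole candidate).
row 1, column 4 = 6: row 1 has {3,4,5}; col 4 has {1,2}; box has {5} → only 6 remains.
row 1, column 6 = 2: row 1 has {3,4,5,6}; col 6 has {1,5}; box has {5,6} → only 2 remains.
row 4, column 1 = 5 (sole candidate).
row 5, column 4 = 4 (sole candidate).
row 5, column 5 = 2 (sole candidate).
row 6, column 5 = 3 (sole candidate).
row 6, column 6 = 6 (sole candidate).
row 1, column 5 = 1: row 1 has {2,3,4,5,6}; col 5 has {2,3,5,6}; box has {2,5,6} → only 1 remains.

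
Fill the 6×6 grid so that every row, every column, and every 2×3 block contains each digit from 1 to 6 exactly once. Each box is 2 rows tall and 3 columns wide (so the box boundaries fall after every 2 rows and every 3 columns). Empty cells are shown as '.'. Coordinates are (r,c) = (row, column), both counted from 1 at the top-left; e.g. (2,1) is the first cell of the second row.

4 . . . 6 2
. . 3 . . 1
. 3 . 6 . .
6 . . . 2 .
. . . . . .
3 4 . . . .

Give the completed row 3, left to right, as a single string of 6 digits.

132654

(1,4) = 3 (hidden single in row 1).
(2,2) = 6 (hidden single in row 2).
(2,1) = 2 (hidden single in row 2).
(3,3) = 2: in row 3, 2 can only go here (every other open cell in that row sees a 2).
(4,6) = 3 (hidden single in row 4).
(5,5) = 3 (hidden single in row 5).
(6,4) = 2 (hidden single in row 6).
(5,2) = 2 (hidden single in row 5).
(4,3) = 4 (hidden single in column 3).
Singles propagation stalls; (3,1) is still open with candidates {1,5}.
  Try (3,1) = 5: this forces (3,6)=4, (4,2)=1, (4,4)=5, (5,1)=1; then column 4 has no cell left for 1 — contradiction.
So (3,1) = 1.
(4,2) = 5 (sole candidate).
(4,4) = 1 (sole candidate).
(5,1) = 5 (sole candidate).
(5,4) = 4 (sole candidate).
(5,6) = 6 (sole candidate).
(6,6) = 5 (sole candidate).
(1,2) = 1 (sole candidate).
(1,3) = 5 (sole candidate).
(2,4) = 5 (sole candidate).
(2,5) = 4 (sole candidate).
(3,5) = 5: row 3 has {1,2,3,6}; col 5 has {2,3,4,6}; box has {1,2,3,6} → only 5 remains.
(3,6) = 4: row 3 has {1,2,3,5,6}; col 6 has {1,2,3,5,6}; box has {1,2,3,5,6} → only 4 remains.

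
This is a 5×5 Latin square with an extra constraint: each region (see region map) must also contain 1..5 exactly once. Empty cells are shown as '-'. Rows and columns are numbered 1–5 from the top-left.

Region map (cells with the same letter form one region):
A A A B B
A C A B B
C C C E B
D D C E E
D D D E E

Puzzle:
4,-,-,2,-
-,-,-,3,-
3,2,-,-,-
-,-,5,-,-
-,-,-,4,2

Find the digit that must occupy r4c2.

4

r4c4 = 1: row 4 has {5}; col 4 has {2,3,4}; region has {2,4} → only 1 remains.
r4c5 = 3: row 4 has {1,5}; col 5 has {2}; region has {1,2,4} → only 3 remains.
r3c4 = 5: row 3 has {2,3}; col 4 has {1,2,3,4}; region has {1,2,3,4} → only 5 remains.
r4c1 = 2: row 4 has {1,3,5}; col 1 has {3,4}; region has {} → only 2 remains.
r4c2 = 4: row 4 has {1,2,3,5}; col 2 has {2}; region has {2} → only 4 remains.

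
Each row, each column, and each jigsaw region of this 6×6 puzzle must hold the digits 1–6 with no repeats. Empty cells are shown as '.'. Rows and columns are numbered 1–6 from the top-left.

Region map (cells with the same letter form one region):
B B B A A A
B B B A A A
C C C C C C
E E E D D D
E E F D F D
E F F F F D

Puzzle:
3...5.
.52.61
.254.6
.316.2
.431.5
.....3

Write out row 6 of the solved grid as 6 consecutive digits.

264513

r1c4 = 2 (sole candidate).
r1c6 = 4 (sole candidate).
r2c1 = 4 (sole candidate).
r2c4 = 3 (sole candidate).
r3c1 = 1 (sole candidate).
r3c5 = 3 (sole candidate).
r4c1 = 5 (sole candidate).
r4c5 = 4 (sole candidate).
r5c5 = 2 (sole candidate).
r6c4 = 5: row 6 has {3}; col 4 has {1,2,3,4,6}; region has {2,3} → only 5 remains.
r6c5 = 1: row 6 has {3,5}; col 5 has {2,3,4,5,6}; region has {2,3,5} → only 1 remains.
r1c3 = 6 (sole candidate).
r5c1 = 6 (sole candidate).
r6c1 = 2: row 6 has {1,3,5}; col 1 has {1,3,4,5,6}; region has {1,3,4,5,6} → only 2 remains.
r6c2 = 6: row 6 has {1,2,3,5}; col 2 has {2,3,4,5}; region has {1,2,3,5} → only 6 remains.
r6c3 = 4: row 6 has {1,2,3,5,6}; col 3 has {1,2,3,5,6}; region has {1,2,3,5,6} → only 4 remains.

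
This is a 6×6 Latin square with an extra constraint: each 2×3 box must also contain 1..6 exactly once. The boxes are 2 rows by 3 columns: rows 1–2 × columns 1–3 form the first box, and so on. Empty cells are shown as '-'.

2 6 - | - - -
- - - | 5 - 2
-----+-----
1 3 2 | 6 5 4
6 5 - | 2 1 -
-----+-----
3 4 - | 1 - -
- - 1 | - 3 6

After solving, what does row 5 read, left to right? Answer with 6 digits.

R1C5 = 4: row 1 has {2,6}; col 5 has {1,3,5}; box has {2,5} → only 4 remains.
R2C1 = 4: row 2 has {2,5}; col 1 has {1,2,3,6}; box has {2,6} → only 4 remains.
R2C2 = 1: row 2 has {2,4,5}; col 2 has {3,4,5,6}; box has {2,4,6} → only 1 remains.
R2C3 = 3: row 2 has {1,2,4,5}; col 3 has {1,2}; box has {1,2,4,6} → only 3 remains.
R2C5 = 6: row 2 has {1,2,3,4,5}; col 5 has {1,3,4,5}; box has {2,4,5} → only 6 remains.
R4C3 = 4: row 4 has {1,2,5,6}; col 3 has {1,2,3}; box has {1,2,3,5,6} → only 4 remains.
R4C6 = 3: row 4 has {1,2,4,5,6}; col 6 has {2,4,6}; box has {1,2,4,5,6} → only 3 remains.
R5C5 = 2: row 5 has {1,3,4}; col 5 has {1,3,4,5,6}; box has {1,3,6} → only 2 remains.
R5C6 = 5: row 5 has {1,2,3,4}; col 6 has {2,3,4,6}; box has {1,2,3,6} → only 5 remains.
R6C1 = 5: row 6 has {1,3,6}; col 1 has {1,2,3,4,6}; box has {1,3,4} → only 5 remains.
R6C2 = 2: row 6 has {1,3,5,6}; col 2 has {1,3,4,5,6}; box has {1,3,4,5} → only 2 remains.
R6C4 = 4: row 6 has {1,2,3,5,6}; col 4 has {1,2,5,6}; box has {1,2,3,5,6} → only 4 remains.
R1C3 = 5: row 1 has {2,4,6}; col 3 has {1,2,3,4}; box has {1,2,3,4,6} → only 5 remains.
R1C4 = 3: row 1 has {2,4,5,6}; col 4 has {1,2,4,5,6}; box has {2,4,5,6} → only 3 remains.
R1C6 = 1: row 1 has {2,3,4,5,6}; col 6 has {2,3,4,5,6}; box has {2,3,4,5,6} → only 1 remains.
R5C3 = 6: row 5 has {1,2,3,4,5}; col 3 has {1,2,3,4,5}; box has {1,2,3,4,5} → only 6 remains.

346125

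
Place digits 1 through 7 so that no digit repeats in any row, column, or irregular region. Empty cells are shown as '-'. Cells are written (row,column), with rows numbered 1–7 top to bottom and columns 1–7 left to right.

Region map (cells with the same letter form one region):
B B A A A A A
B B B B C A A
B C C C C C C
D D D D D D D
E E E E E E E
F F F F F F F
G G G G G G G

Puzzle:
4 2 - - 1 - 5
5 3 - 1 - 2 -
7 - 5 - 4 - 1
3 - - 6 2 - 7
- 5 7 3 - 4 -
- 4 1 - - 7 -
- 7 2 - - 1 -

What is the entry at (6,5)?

3

(1,4) = 7: row 1 has {1,2,4,5}; col 4 has {1,3,6}; region has {1,2,5} → only 7 remains.
(2,3) = 6: row 2 has {1,2,3,5}; col 3 has {1,2,5,7}; region has {1,2,3,4,5,7} → only 6 remains.
(2,5) = 7: row 2 has {1,2,3,5,6}; col 5 has {1,2,4}; region has {1,4,5} → only 7 remains.
(2,7) = 4: row 2 has {1,2,3,5,6,7}; col 7 has {1,5,7}; region has {1,2,5,7} → only 4 remains.
(3,2) = 6: row 3 has {1,4,5,7}; col 2 has {2,3,4,5,7}; region has {1,4,5,7} → only 6 remains.
(3,4) = 2: row 3 has {1,4,5,6,7}; col 4 has {1,3,6,7}; region has {1,4,5,6,7} → only 2 remains.
(3,6) = 3: row 3 has {1,2,4,5,6,7}; col 6 has {1,2,4,7}; region has {1,2,4,5,6,7} → only 3 remains.
(4,2) = 1: row 4 has {2,3,6,7}; col 2 has {2,3,4,5,6,7}; region has {2,3,6,7} → only 1 remains.
(4,3) = 4: row 4 has {1,2,3,6,7}; col 3 has {1,2,5,6,7}; region has {1,2,3,6,7} → only 4 remains.
(4,6) = 5: row 4 has {1,2,3,4,6,7}; col 6 has {1,2,3,4,7}; region has {1,2,3,4,6,7} → only 5 remains.
(5,5) = 6: row 5 has {3,4,5,7}; col 5 has {1,2,4,7}; region has {3,4,5,7} → only 6 remains.
(5,7) = 2: row 5 has {3,4,5,6,7}; col 7 has {1,4,5,7}; region has {3,4,5,6,7} → only 2 remains.
(6,4) = 5: row 6 has {1,4,7}; col 4 has {1,2,3,6,7}; region has {1,4,7} → only 5 remains.
(6,5) = 3: row 6 has {1,4,5,7}; col 5 has {1,2,4,6,7}; region has {1,4,5,7} → only 3 remains.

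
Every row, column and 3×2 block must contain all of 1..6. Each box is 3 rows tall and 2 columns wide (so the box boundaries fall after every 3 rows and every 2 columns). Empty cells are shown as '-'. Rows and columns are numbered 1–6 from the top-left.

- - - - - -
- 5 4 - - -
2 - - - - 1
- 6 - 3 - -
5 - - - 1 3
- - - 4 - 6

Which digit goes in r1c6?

5

r2c6 = 2: row 2 has {4,5}; col 6 has {1,3,6}; box has {1} → only 2 remains.
r5c2 = 4: in row 5, 4 can only go here (every other open cell in that row sees a 4).
r3c2 = 3: row 3 has {1,2}; col 2 has {4,5,6}; box has {2,5} → only 3 remains.
r4c1 = 1: row 4 has {3,6}; col 1 has {2,5}; box has {4,5,6} → only 1 remains.
r6c1 = 3: row 6 has {4,6}; col 1 has {1,2,5}; box has {1,4,5,6} → only 3 remains.
r6c2 = 2: row 6 has {3,4,6}; col 2 has {3,4,5,6}; box has {1,3,4,5,6} → only 2 remains.
r6c5 = 5: row 6 has {2,3,4,6}; col 5 has {1}; box has {1,3,6} → only 5 remains.
r1c2 = 1: row 1 has {}; col 2 has {2,3,4,5,6}; box has {2,3,5} → only 1 remains.
r2c1 = 6: row 2 has {2,4,5}; col 1 has {1,2,3,5}; box has {1,2,3,5} → only 6 remains.
r2c4 = 1: row 2 has {2,4,5,6}; col 4 has {3,4}; box has {4} → only 1 remains.
r2c5 = 3: row 2 has {1,2,4,5,6}; col 5 has {1,5}; box has {1,2} → only 3 remains.
r4c6 = 4: row 4 has {1,3,6}; col 6 has {1,2,3,6}; box has {1,3,5,6} → only 4 remains.
r6c3 = 1: row 6 has {2,3,4,5,6}; col 3 has {4}; box has {3,4} → only 1 remains.
r1c1 = 4: row 1 has {1}; col 1 has {1,2,3,5,6}; box has {1,2,3,5,6} → only 4 remains.
r1c5 = 6: row 1 has {1,4}; col 5 has {1,3,5}; box has {1,2,3} → only 6 remains.
r1c6 = 5: row 1 has {1,4,6}; col 6 has {1,2,3,4,6}; box has {1,2,3,6} → only 5 remains.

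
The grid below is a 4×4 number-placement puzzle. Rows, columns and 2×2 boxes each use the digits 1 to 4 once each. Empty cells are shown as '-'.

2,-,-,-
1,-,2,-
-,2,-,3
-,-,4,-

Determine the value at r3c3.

1

r2c4 = 4: row 2 has {1,2}; col 4 has {3}; box has {2} → only 4 remains.
r3c1 = 4: row 3 has {2,3}; col 1 has {1,2}; box has {2} → only 4 remains.
r3c3 = 1: row 3 has {2,3,4}; col 3 has {2,4}; box has {3,4} → only 1 remains.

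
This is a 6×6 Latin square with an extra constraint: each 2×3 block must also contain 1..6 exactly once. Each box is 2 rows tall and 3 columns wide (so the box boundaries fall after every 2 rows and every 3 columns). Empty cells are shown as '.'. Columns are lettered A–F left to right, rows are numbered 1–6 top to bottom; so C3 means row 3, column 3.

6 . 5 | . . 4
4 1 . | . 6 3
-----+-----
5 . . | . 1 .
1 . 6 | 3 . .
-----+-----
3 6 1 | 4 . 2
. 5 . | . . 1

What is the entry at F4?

5

E1 = 2: row 1 has {4,5,6}; col 5 has {1,6}; box has {3,4,6} → only 2 remains.
C2 = 2: row 2 has {1,3,4,6}; col 3 has {1,5,6}; box has {1,4,5,6} → only 2 remains.
D2 = 5: row 2 has {1,2,3,4,6}; col 4 has {3,4}; box has {2,3,4,6} → only 5 remains.
F3 = 6: row 3 has {1,5}; col 6 has {1,2,3,4}; box has {1,3} → only 6 remains.
F4 = 5: row 4 has {1,3,6}; col 6 has {1,2,3,4,6}; box has {1,3,6} → only 5 remains.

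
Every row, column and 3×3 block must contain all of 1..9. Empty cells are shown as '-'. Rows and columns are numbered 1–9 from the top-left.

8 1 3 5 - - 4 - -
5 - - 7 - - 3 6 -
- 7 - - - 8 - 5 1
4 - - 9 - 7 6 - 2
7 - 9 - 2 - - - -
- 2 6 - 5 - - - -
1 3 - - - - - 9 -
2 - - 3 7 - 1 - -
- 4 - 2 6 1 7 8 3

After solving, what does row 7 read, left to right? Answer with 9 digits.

137845296

R1C5 = 9: row 1 has {1,3,4,5,8}; col 5 has {2,5,6,7}; box has {5,7,8} → only 9 remains.
R1C9 = 7: row 1 has {1,3,4,5,8,9}; col 9 has {1,2,3}; box has {1,3,4,5,6} → only 7 remains.
R2C2 = 9: row 2 has {3,5,6,7}; col 2 has {1,2,3,4,7}; box has {1,3,5,7,8} → only 9 remains.
R2C9 = 8: row 2 has {3,5,6,7,9}; col 9 has {1,2,3,7}; box has {1,3,4,5,6,7} → only 8 remains.
R3C1 = 6: row 3 has {1,5,7,8}; col 1 has {1,2,4,5,7,8}; box has {1,3,5,7,8,9} → only 6 remains.
R3C4 = 4: row 3 has {1,5,6,7,8}; col 4 has {2,3,5,7,9}; box has {5,7,8,9} → only 4 remains.
R3C5 = 3: row 3 has {1,4,5,6,7,8}; col 5 has {2,5,6,7,9}; box has {4,5,7,8,9} → only 3 remains.
R6C1 = 3: row 6 has {2,5,6}; col 1 has {1,2,4,5,6,7,8}; box has {2,4,6,7,9} → only 3 remains.
R6C6 = 4: row 6 has {2,3,5,6}; col 6 has {1,7,8}; box has {2,5,7,9} → only 4 remains.
R6C9 = 9: row 6 has {2,3,4,5,6}; col 9 has {1,2,3,7,8}; box has {2,6} → only 9 remains.
R7C4 = 8: row 7 has {1,3,9}; col 4 has {2,3,4,5,7,9}; box has {1,2,3,6,7} → only 8 remains.
R7C5 = 4: row 7 has {1,3,8,9}; col 5 has {2,3,5,6,7,9}; box has {1,2,3,6,7,8} → only 4 remains.
R7C6 = 5: row 7 has {1,3,4,8,9}; col 6 has {1,4,7,8}; box has {1,2,3,4,6,7,8} → only 5 remains.
R7C7 = 2: row 7 has {1,3,4,5,8,9}; col 7 has {1,3,4,6,7}; box has {1,3,7,8,9} → only 2 remains.
R7C9 = 6: row 7 has {1,2,3,4,5,8,9}; col 9 has {1,2,3,7,8,9}; box has {1,2,3,7,8,9} → only 6 remains.
R8C6 = 9: row 8 has {1,2,3,7}; col 6 has {1,4,5,7,8}; box has {1,2,3,4,5,6,7,8} → only 9 remains.
R8C8 = 4: row 8 has {1,2,3,7,9}; col 8 has {5,6,8,9}; box has {1,2,3,6,7,8,9} → only 4 remains.
R8C9 = 5: row 8 has {1,2,3,4,7,9}; col 9 has {1,2,3,6,7,8,9}; box has {1,2,3,4,6,7,8,9} → only 5 remains.
R9C1 = 9: row 9 has {1,2,3,4,6,7,8}; col 1 has {1,2,3,4,5,6,7,8}; box has {1,2,3,4} → only 9 remains.
R9C3 = 5: row 9 has {1,2,3,4,6,7,8,9}; col 3 has {3,6,9}; box has {1,2,3,4,9} → only 5 remains.
R1C8 = 2: row 1 has {1,3,4,5,7,8,9}; col 8 has {4,5,6,8,9}; box has {1,3,4,5,6,7,8} → only 2 remains.
R2C5 = 1: row 2 has {3,5,6,7,8,9}; col 5 has {2,3,4,5,6,7,9}; box has {3,4,5,7,8,9} → only 1 remains.
R2C6 = 2: row 2 has {1,3,5,6,7,8,9}; col 6 has {1,4,5,7,8,9}; box has {1,3,4,5,7,8,9} → only 2 remains.
R3C3 = 2: row 3 has {1,3,4,5,6,7,8}; col 3 has {3,5,6,9}; box has {1,3,5,6,7,8,9} → only 2 remains.
R3C7 = 9: row 3 has {1,2,3,4,5,6,7,8}; col 7 has {1,2,3,4,6,7}; box has {1,2,3,4,5,6,7,8} → only 9 remains.
R4C5 = 8: row 4 has {2,4,6,7,9}; col 5 has {1,2,3,4,5,6,7,9}; box has {2,4,5,7,9} → only 8 remains.
R5C9 = 4: row 5 has {2,7,9}; col 9 has {1,2,3,5,6,7,8,9}; box has {2,6,9} → only 4 remains.
R6C4 = 1: row 6 has {2,3,4,5,6,9}; col 4 has {2,3,4,5,7,8,9}; box has {2,4,5,7,8,9} → only 1 remains.
R6C7 = 8: row 6 has {1,2,3,4,5,6,9}; col 7 has {1,2,3,4,6,7,9}; box has {2,4,6,9} → only 8 remains.
R6C8 = 7: row 6 has {1,2,3,4,5,6,8,9}; col 8 has {2,4,5,6,8,9}; box has {2,4,6,8,9} → only 7 remains.
R7C3 = 7: row 7 has {1,2,3,4,5,6,8,9}; col 3 has {2,3,5,6,9}; box has {1,2,3,4,5,9} → only 7 remains.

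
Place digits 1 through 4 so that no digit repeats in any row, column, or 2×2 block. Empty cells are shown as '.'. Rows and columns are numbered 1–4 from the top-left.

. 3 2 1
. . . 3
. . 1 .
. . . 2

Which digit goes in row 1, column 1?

row 1, column 1 = 4: row 1 has {1,2,3}; col 1 has {}; box has {3} → only 4 remains.

4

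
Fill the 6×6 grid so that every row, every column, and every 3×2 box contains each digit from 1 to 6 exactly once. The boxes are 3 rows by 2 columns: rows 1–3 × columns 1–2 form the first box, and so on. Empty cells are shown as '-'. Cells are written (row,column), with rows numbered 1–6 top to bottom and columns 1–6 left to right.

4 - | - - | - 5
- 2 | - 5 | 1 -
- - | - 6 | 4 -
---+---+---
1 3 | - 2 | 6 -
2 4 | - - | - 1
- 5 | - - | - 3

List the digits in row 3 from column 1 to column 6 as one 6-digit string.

513642

(2,6) = 6 (sole candidate).
(3,2) = 1: row 3 has {4,6}; col 2 has {2,3,4,5}; box has {2,4} → only 1 remains.
(3,6) = 2: row 3 has {1,4,6}; col 6 has {1,3,5,6}; box has {1,4,5,6} → only 2 remains.
(4,6) = 4 (sole candidate).
(5,4) = 3 (sole candidate).
(5,5) = 5 (sole candidate).
(6,1) = 6 (sole candidate).
(6,5) = 2 (sole candidate).
(1,2) = 6 (sole candidate).
(1,4) = 1 (sole candidate).
(1,5) = 3 (sole candidate).
(2,1) = 3 (sole candidate).
(2,3) = 4 (sole candidate).
(3,1) = 5: row 3 has {1,2,4,6}; col 1 has {1,2,3,4,6}; box has {1,2,3,4,6} → only 5 remains.
(3,3) = 3: row 3 has {1,2,4,5,6}; col 3 has {4}; box has {1,4,5,6} → only 3 remains.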